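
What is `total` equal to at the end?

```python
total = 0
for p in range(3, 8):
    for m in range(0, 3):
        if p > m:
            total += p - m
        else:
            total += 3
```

60

p=3,m=0: 3>0, total = 0+3 = 3
p=3,m=1: 3>1, total = 3+2 = 5
p=3,m=2: 3>2, total = 5+1 = 6
p=4,m=0: 4>0, total = 6+4 = 10
p=4,m=1: 4>1, total = 10+3 = 13
p=4,m=2: 4>2, total = 13+2 = 15
p=5,m=0: 5>0, total = 15+5 = 20
p=5,m=1: 5>1, total = 20+4 = 24
p=5,m=2: 5>2, total = 24+3 = 27
p=6,m=0: 6>0, total = 27+6 = 33
p=6,m=1: 6>1, total = 33+5 = 38
p=6,m=2: 6>2, total = 38+4 = 42
p=7,m=0: 7>0, total = 42+7 = 49
p=7,m=1: 7>1, total = 49+6 = 55
p=7,m=2: 7>2, total = 55+5 = 60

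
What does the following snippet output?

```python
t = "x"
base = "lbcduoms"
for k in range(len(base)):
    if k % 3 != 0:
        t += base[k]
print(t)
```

xbcuos

k=0: skip
k=1: add 'b' → 'xb'
k=2: add 'c' → 'xbc'
k=3: skip
k=4: add 'u' → 'xbcu'
k=5: add 'o' → 'xbcuo'
k=6: skip
k=7: add 's' → 'xbcuos'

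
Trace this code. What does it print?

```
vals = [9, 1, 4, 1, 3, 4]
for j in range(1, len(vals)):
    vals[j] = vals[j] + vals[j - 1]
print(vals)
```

j=1: vals[1] = 1+9 = 10 → [9, 10, 4, 1, 3, 4]
j=2: vals[2] = 4+10 = 14 → [9, 10, 14, 1, 3, 4]
j=3: vals[3] = 1+14 = 15 → [9, 10, 14, 15, 3, 4]
j=4: vals[4] = 3+15 = 18 → [9, 10, 14, 15, 18, 4]
j=5: vals[5] = 4+18 = 22 → [9, 10, 14, 15, 18, 22]

[9, 10, 14, 15, 18, 22]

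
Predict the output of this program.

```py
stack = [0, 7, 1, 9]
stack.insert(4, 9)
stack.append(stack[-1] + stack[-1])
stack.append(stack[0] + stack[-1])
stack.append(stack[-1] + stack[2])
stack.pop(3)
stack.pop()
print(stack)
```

[0, 7, 1, 9, 18, 18]

insert 9 at 4 → [0, 7, 1, 9, 9]
append stack[-1]+stack[-1] = 9+9 = 18 → [0, 7, 1, 9, 9, 18]
append stack[0]+stack[-1] = 0+18 = 18 → [0, 7, 1, 9, 9, 18, 18]
append stack[-1]+stack[2] = 18+1 = 19 → [0, 7, 1, 9, 9, 18, 18, 19]
pop(3) removes 9 → [0, 7, 1, 9, 18, 18, 19]
pop() removes 19 → [0, 7, 1, 9, 18, 18]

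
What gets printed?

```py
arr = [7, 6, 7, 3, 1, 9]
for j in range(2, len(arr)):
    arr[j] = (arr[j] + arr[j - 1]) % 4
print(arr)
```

[7, 6, 1, 0, 1, 2]

j=2: arr[2] = (7+6)%4 = 1 → [7, 6, 1, 3, 1, 9]
j=3: arr[3] = (3+1)%4 = 0 → [7, 6, 1, 0, 1, 9]
j=4: arr[4] = (1+0)%4 = 1 → [7, 6, 1, 0, 1, 9]
j=5: arr[5] = (9+1)%4 = 2 → [7, 6, 1, 0, 1, 2]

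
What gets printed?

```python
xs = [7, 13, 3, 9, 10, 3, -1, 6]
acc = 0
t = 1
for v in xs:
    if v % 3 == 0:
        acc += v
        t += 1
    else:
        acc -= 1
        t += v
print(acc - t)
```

v=7: not %3==0, acc = 0-1 = -1; t=8
v=13: not %3==0, acc = (-1)-1 = -2; t=21
v=3: %3==0, acc = (-2)+3 = 1; t=22
v=9: %3==0, acc = 1+9 = 10; t=23
v=10: not %3==0, acc = 10-1 = 9; t=33
v=3: %3==0, acc = 9+3 = 12; t=34
v=-1: not %3==0, acc = 12-1 = 11; t=33
v=6: %3==0, acc = 11+6 = 17; t=34
acc-t = 17-34 = -17

-17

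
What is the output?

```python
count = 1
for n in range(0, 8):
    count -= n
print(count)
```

n=0: count = 1-0 = 1
n=1: count = 1-1 = 0
n=2: count = 0-2 = -2
n=3: count = (-2)-3 = -5
n=4: count = (-5)-4 = -9
n=5: count = (-9)-5 = -14
n=6: count = (-14)-6 = -20
n=7: count = (-20)-7 = -27

-27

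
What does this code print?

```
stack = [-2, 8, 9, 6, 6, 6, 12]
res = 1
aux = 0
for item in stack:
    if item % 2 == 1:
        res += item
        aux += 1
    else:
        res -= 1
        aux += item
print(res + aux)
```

41

item=-2: not odd, res = 1-1 = 0; aux=-2
item=8: not odd, res = 0-1 = -1; aux=6
item=9: odd, res = (-1)+9 = 8; aux=7
item=6: not odd, res = 8-1 = 7; aux=13
item=6: not odd, res = 7-1 = 6; aux=19
item=6: not odd, res = 6-1 = 5; aux=25
item=12: not odd, res = 5-1 = 4; aux=37
res+aux = 4+37 = 41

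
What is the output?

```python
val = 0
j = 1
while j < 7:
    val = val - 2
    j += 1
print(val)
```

j=1: val = 0-2 = -2
j=2: val = (-2)-2 = -4
j=3: val = (-4)-2 = -6
j=4: val = (-6)-2 = -8
j=5: val = (-8)-2 = -10
j=6: val = (-10)-2 = -12

-12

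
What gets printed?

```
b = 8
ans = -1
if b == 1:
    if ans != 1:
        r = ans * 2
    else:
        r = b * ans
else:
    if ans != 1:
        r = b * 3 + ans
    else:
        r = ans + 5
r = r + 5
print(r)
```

28

b=8, ans=-1
b == 1 is False; ans != 1 is True
→ r = b * 3 + ans = 23
r = 23+5 = 28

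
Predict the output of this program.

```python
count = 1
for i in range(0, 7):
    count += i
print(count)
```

22

i=0: count = 1+0 = 1
i=1: count = 1+1 = 2
i=2: count = 2+2 = 4
i=3: count = 4+3 = 7
i=4: count = 7+4 = 11
i=5: count = 11+5 = 16
i=6: count = 16+6 = 22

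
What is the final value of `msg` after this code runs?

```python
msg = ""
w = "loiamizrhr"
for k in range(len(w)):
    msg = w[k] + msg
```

k=0: prepend 'l' → 'l'
k=1: prepend 'o' → 'ol'
k=2: prepend 'i' → 'iol'
k=3: prepend 'a' → 'aiol'
k=4: prepend 'm' → 'maiol'
k=5: prepend 'i' → 'imaiol'
k=6: prepend 'z' → 'zimaiol'
k=7: prepend 'r' → 'rzimaiol'
k=8: prepend 'h' → 'hrzimaiol'
k=9: prepend 'r' → 'rhrzimaiol'

'rhrzimaiol'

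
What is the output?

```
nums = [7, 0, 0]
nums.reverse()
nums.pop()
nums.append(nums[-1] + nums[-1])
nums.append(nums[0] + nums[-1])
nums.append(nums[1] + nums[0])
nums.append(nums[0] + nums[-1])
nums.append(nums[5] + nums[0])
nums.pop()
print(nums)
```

reverse → [0, 0, 7]
pop() removes 7 → [0, 0]
append nums[-1]+nums[-1] = 0+0 = 0 → [0, 0, 0]
append nums[0]+nums[-1] = 0+0 = 0 → [0, 0, 0, 0]
append nums[1]+nums[0] = 0+0 = 0 → [0, 0, 0, 0, 0]
append nums[0]+nums[-1] = 0+0 = 0 → [0, 0, 0, 0, 0, 0]
append nums[5]+nums[0] = 0+0 = 0 → [0, 0, 0, 0, 0, 0, 0]
pop() removes 0 → [0, 0, 0, 0, 0, 0]

[0, 0, 0, 0, 0, 0]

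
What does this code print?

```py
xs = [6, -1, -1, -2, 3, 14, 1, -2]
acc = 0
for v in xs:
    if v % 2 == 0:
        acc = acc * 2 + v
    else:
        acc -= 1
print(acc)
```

v=6: even, acc = 0*2+6 = 6
v=-1: not even, acc = 6-1 = 5
v=-1: not even, acc = 5-1 = 4
v=-2: even, acc = 4*2+(-2) = 6
v=3: not even, acc = 6-1 = 5
v=14: even, acc = 5*2+14 = 24
v=1: not even, acc = 24-1 = 23
v=-2: even, acc = 23*2+(-2) = 44

44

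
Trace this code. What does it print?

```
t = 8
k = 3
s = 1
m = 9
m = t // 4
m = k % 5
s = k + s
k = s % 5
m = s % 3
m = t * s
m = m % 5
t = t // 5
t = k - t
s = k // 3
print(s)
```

1

m = 8//4 = 2
m = 3%5 = 3
s = 3+1 = 4
k = 4%5 = 4
m = 4%3 = 1
m = 8*4 = 32
m = 32%5 = 2
t = 8//5 = 1
t = 4-1 = 3
s = 4//3 = 1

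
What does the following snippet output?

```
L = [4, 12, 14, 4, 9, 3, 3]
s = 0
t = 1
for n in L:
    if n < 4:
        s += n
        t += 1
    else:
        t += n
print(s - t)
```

n=4: not <4; t=5
n=12: not <4; t=17
n=14: not <4; t=31
n=4: not <4; t=35
n=9: not <4; t=44
n=3: <4, s = 0+3 = 3; t=45
n=3: <4, s = 3+3 = 6; t=46
s-t = 6-46 = -40

-40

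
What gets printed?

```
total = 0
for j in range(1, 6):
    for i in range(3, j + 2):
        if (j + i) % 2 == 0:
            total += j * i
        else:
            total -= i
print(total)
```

j=2,i=3: odd sum, total = 0-3 = -3
j=3,i=3: even sum, total = (-3)+9 = 6
j=3,i=4: odd sum, total = 6-4 = 2
j=4,i=3: odd sum, total = 2-3 = -1
j=4,i=4: even sum, total = (-1)+16 = 15
j=4,i=5: odd sum, total = 15-5 = 10
j=5,i=3: even sum, total = 10+15 = 25
j=5,i=4: odd sum, total = 25-4 = 21
j=5,i=5: even sum, total = 21+25 = 46
j=5,i=6: odd sum, total = 46-6 = 40

40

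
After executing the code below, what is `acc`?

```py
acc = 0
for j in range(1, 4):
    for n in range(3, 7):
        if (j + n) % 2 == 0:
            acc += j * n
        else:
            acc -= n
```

j=1,n=3: even sum, acc = 0+3 = 3
j=1,n=4: odd sum, acc = 3-4 = -1
j=1,n=5: even sum, acc = (-1)+5 = 4
j=1,n=6: odd sum, acc = 4-6 = -2
j=2,n=3: odd sum, acc = (-2)-3 = -5
j=2,n=4: even sum, acc = (-5)+8 = 3
j=2,n=5: odd sum, acc = 3-5 = -2
j=2,n=6: even sum, acc = (-2)+12 = 10
j=3,n=3: even sum, acc = 10+9 = 19
j=3,n=4: odd sum, acc = 19-4 = 15
j=3,n=5: even sum, acc = 15+15 = 30
j=3,n=6: odd sum, acc = 30-6 = 24

24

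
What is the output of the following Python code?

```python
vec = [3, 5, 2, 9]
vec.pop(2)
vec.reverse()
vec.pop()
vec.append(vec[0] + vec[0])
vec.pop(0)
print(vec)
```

[5, 18]

pop(2) removes 2 → [3, 5, 9]
reverse → [9, 5, 3]
pop() removes 3 → [9, 5]
append vec[0]+vec[0] = 9+9 = 18 → [9, 5, 18]
pop(0) removes 9 → [5, 18]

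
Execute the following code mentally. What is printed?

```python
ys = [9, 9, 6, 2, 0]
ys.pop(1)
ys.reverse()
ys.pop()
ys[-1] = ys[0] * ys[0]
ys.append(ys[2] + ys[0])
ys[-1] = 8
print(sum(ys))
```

pop(1) removes 9 → [9, 6, 2, 0]
reverse → [0, 2, 6, 9]
pop() removes 9 → [0, 2, 6]
ys[-1] = ys[0]*ys[0] = 0*0 = 0 → [0, 2, 0]
append ys[2]+ys[0] = 0+0 = 0 → [0, 2, 0, 0]
ys[-1] = 8 → [0, 2, 0, 8]
sum = 10

10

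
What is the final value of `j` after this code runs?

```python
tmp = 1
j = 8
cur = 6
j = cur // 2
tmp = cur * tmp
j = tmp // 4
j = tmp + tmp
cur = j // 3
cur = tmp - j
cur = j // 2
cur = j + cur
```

12

j = 6//2 = 3
tmp = 6*1 = 6
j = 6//4 = 1
j = 6+6 = 12
cur = 12//3 = 4
cur = 6-12 = -6
cur = 12//2 = 6
cur = 12+6 = 18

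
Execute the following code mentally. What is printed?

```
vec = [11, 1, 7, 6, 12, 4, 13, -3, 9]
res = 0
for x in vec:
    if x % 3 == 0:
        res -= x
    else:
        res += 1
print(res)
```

-19

x=11: not %3==0, res = 0+1 = 1
x=1: not %3==0, res = 1+1 = 2
x=7: not %3==0, res = 2+1 = 3
x=6: %3==0, res = 3-6 = -3
x=12: %3==0, res = (-3)-12 = -15
x=4: not %3==0, res = (-15)+1 = -14
x=13: not %3==0, res = (-14)+1 = -13
x=-3: %3==0, res = (-13)-(-3) = -10
x=9: %3==0, res = (-10)-9 = -19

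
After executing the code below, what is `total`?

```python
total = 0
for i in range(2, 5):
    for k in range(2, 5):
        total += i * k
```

81

i=2,k=2: total = 0+4 = 4
i=2,k=3: total = 4+6 = 10
i=2,k=4: total = 10+8 = 18
i=3,k=2: total = 18+6 = 24
i=3,k=3: total = 24+9 = 33
i=3,k=4: total = 33+12 = 45
i=4,k=2: total = 45+8 = 53
i=4,k=3: total = 53+12 = 65
i=4,k=4: total = 65+16 = 81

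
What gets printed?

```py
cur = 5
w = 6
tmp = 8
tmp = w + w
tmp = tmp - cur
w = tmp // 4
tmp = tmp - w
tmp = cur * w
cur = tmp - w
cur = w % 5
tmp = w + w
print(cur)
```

1

tmp = 6+6 = 12
tmp = 12-5 = 7
w = 7//4 = 1
tmp = 7-1 = 6
tmp = 5*1 = 5
cur = 5-1 = 4
cur = 1%5 = 1
tmp = 1+1 = 2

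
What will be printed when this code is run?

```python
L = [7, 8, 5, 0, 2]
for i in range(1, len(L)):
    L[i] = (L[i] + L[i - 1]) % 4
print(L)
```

i=1: L[1] = (8+7)%4 = 3 → [7, 3, 5, 0, 2]
i=2: L[2] = (5+3)%4 = 0 → [7, 3, 0, 0, 2]
i=3: L[3] = (0+0)%4 = 0 → [7, 3, 0, 0, 2]
i=4: L[4] = (2+0)%4 = 2 → [7, 3, 0, 0, 2]

[7, 3, 0, 0, 2]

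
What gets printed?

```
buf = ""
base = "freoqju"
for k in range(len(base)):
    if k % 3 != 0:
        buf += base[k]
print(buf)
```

k=0: skip
k=1: add 'r' → 'r'
k=2: add 'e' → 're'
k=3: skip
k=4: add 'q' → 'req'
k=5: add 'j' → 'reqj'
k=6: skip

reqj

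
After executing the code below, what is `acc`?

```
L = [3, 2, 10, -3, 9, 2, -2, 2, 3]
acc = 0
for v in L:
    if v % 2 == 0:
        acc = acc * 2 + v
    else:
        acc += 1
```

167

v=3: not even, acc = 0+1 = 1
v=2: even, acc = 1*2+2 = 4
v=10: even, acc = 4*2+10 = 18
v=-3: not even, acc = 18+1 = 19
v=9: not even, acc = 19+1 = 20
v=2: even, acc = 20*2+2 = 42
v=-2: even, acc = 42*2+(-2) = 82
v=2: even, acc = 82*2+2 = 166
v=3: not even, acc = 166+1 = 167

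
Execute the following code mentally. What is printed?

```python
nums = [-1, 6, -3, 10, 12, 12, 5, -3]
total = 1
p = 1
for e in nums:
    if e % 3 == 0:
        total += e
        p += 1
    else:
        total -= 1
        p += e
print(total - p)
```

e=-1: not %3==0, total = 1-1 = 0; p=0
e=6: %3==0, total = 0+6 = 6; p=1
e=-3: %3==0, total = 6+(-3) = 3; p=2
e=10: not %3==0, total = 3-1 = 2; p=12
e=12: %3==0, total = 2+12 = 14; p=13
e=12: %3==0, total = 14+12 = 26; p=14
e=5: not %3==0, total = 26-1 = 25; p=19
e=-3: %3==0, total = 25+(-3) = 22; p=20
total-p = 22-20 = 2

2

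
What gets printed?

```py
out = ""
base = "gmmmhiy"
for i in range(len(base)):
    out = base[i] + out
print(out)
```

yihmmmg

i=0: prepend 'g' → 'g'
i=1: prepend 'm' → 'mg'
i=2: prepend 'm' → 'mmg'
i=3: prepend 'm' → 'mmmg'
i=4: prepend 'h' → 'hmmmg'
i=5: prepend 'i' → 'ihmmmg'
i=6: prepend 'y' → 'yihmmmg'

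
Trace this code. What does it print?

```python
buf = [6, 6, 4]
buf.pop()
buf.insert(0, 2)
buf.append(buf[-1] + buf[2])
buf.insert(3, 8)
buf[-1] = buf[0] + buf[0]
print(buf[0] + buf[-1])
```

6

pop() removes 4 → [6, 6]
insert 2 at 0 → [2, 6, 6]
append buf[-1]+buf[2] = 6+6 = 12 → [2, 6, 6, 12]
insert 8 at 3 → [2, 6, 6, 8, 12]
buf[-1] = buf[0]+buf[0] = 2+2 = 4 → [2, 6, 6, 8, 4]
buf[0]+buf[-1] = 2+4 = 6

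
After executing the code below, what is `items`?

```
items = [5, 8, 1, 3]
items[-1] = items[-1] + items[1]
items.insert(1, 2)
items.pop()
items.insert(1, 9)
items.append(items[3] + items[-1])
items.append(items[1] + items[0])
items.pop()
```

items[-1] = items[-1]+items[1] = 3+8 = 11 → [5, 8, 1, 11]
insert 2 at 1 → [5, 2, 8, 1, 11]
pop() removes 11 → [5, 2, 8, 1]
insert 9 at 1 → [5, 9, 2, 8, 1]
append items[3]+items[-1] = 8+1 = 9 → [5, 9, 2, 8, 1, 9]
append items[1]+items[0] = 9+5 = 14 → [5, 9, 2, 8, 1, 9, 14]
pop() removes 14 → [5, 9, 2, 8, 1, 9]

[5, 9, 2, 8, 1, 9]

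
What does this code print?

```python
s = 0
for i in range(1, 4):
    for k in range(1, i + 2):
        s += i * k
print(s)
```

45

i=1,k=1: s = 0+1 = 1
i=1,k=2: s = 1+2 = 3
i=2,k=1: s = 3+2 = 5
i=2,k=2: s = 5+4 = 9
i=2,k=3: s = 9+6 = 15
i=3,k=1: s = 15+3 = 18
i=3,k=2: s = 18+6 = 24
i=3,k=3: s = 24+9 = 33
i=3,k=4: s = 33+12 = 45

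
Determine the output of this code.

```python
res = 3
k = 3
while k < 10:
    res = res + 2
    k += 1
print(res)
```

17

k=3: res = 3+2 = 5
k=4: res = 5+2 = 7
k=5: res = 7+2 = 9
k=6: res = 9+2 = 11
k=7: res = 11+2 = 13
k=8: res = 13+2 = 15
k=9: res = 15+2 = 17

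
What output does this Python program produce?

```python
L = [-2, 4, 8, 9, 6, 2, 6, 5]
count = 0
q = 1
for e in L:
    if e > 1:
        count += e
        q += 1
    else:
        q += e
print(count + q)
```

46

e=-2: not >1; q=-1
e=4: >1, count = 0+4 = 4; q=0
e=8: >1, count = 4+8 = 12; q=1
e=9: >1, count = 12+9 = 21; q=2
e=6: >1, count = 21+6 = 27; q=3
e=2: >1, count = 27+2 = 29; q=4
e=6: >1, count = 29+6 = 35; q=5
e=5: >1, count = 35+5 = 40; q=6
count+q = 40+6 = 46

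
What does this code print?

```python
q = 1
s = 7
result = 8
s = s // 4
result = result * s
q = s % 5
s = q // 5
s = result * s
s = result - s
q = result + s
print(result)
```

s = 7//4 = 1
result = 8*1 = 8
q = 1%5 = 1
s = 1//5 = 0
s = 8*0 = 0
s = 8-0 = 8
q = 8+8 = 16

8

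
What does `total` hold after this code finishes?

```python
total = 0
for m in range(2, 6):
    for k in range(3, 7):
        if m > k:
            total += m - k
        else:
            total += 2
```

30

m=2,k=3: not 2>3, total = 0+2 = 2
m=2,k=4: not 2>4, total = 2+2 = 4
m=2,k=5: not 2>5, total = 4+2 = 6
m=2,k=6: not 2>6, total = 6+2 = 8
m=3,k=3: not 3>3, total = 8+2 = 10
m=3,k=4: not 3>4, total = 10+2 = 12
m=3,k=5: not 3>5, total = 12+2 = 14
m=3,k=6: not 3>6, total = 14+2 = 16
m=4,k=3: 4>3, total = 16+1 = 17
m=4,k=4: not 4>4, total = 17+2 = 19
m=4,k=5: not 4>5, total = 19+2 = 21
m=4,k=6: not 4>6, total = 21+2 = 23
m=5,k=3: 5>3, total = 23+2 = 25
m=5,k=4: 5>4, total = 25+1 = 26
m=5,k=5: not 5>5, total = 26+2 = 28
m=5,k=6: not 5>6, total = 28+2 = 30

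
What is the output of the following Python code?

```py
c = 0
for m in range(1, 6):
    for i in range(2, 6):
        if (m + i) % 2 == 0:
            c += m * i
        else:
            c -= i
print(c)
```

m=1,i=2: odd sum, c = 0-2 = -2
m=1,i=3: even sum, c = (-2)+3 = 1
m=1,i=4: odd sum, c = 1-4 = -3
m=1,i=5: even sum, c = (-3)+5 = 2
m=2,i=2: even sum, c = 2+4 = 6
m=2,i=3: odd sum, c = 6-3 = 3
m=2,i=4: even sum, c = 3+8 = 11
m=2,i=5: odd sum, c = 11-5 = 6
m=3,i=2: odd sum, c = 6-2 = 4
m=3,i=3: even sum, c = 4+9 = 13
m=3,i=4: odd sum, c = 13-4 = 9
m=3,i=5: even sum, c = 9+15 = 24
m=4,i=2: even sum, c = 24+8 = 32
m=4,i=3: odd sum, c = 32-3 = 29
m=4,i=4: even sum, c = 29+16 = 45
m=4,i=5: odd sum, c = 45-5 = 40
m=5,i=2: odd sum, c = 40-2 = 38
m=5,i=3: even sum, c = 38+15 = 53
m=5,i=4: odd sum, c = 53-4 = 49
m=5,i=5: even sum, c = 49+25 = 74

74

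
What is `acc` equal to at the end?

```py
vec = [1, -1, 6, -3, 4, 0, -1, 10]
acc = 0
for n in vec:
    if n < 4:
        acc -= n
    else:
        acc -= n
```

n=1: <4, acc = 0-1 = -1
n=-1: <4, acc = (-1)-(-1) = 0
n=6: not <4, acc = 0-6 = -6
n=-3: <4, acc = (-6)-(-3) = -3
n=4: not <4, acc = (-3)-4 = -7
n=0: <4, acc = (-7)-0 = -7
n=-1: <4, acc = (-7)-(-1) = -6
n=10: not <4, acc = (-6)-10 = -16

-16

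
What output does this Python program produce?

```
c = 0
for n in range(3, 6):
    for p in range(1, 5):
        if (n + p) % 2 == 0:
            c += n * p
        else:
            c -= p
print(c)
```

n=3,p=1: even sum, c = 0+3 = 3
n=3,p=2: odd sum, c = 3-2 = 1
n=3,p=3: even sum, c = 1+9 = 10
n=3,p=4: odd sum, c = 10-4 = 6
n=4,p=1: odd sum, c = 6-1 = 5
n=4,p=2: even sum, c = 5+8 = 13
n=4,p=3: odd sum, c = 13-3 = 10
n=4,p=4: even sum, c = 10+16 = 26
n=5,p=1: even sum, c = 26+5 = 31
n=5,p=2: odd sum, c = 31-2 = 29
n=5,p=3: even sum, c = 29+15 = 44
n=5,p=4: odd sum, c = 44-4 = 40

40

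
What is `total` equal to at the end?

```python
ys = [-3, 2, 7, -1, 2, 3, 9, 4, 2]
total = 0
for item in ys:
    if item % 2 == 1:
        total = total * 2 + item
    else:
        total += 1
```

item=-3: odd, total = 0*2+(-3) = -3
item=2: not odd, total = (-3)+1 = -2
item=7: odd, total = (-2)*2+7 = 3
item=-1: odd, total = 3*2+(-1) = 5
item=2: not odd, total = 5+1 = 6
item=3: odd, total = 6*2+3 = 15
item=9: odd, total = 15*2+9 = 39
item=4: not odd, total = 39+1 = 40
item=2: not odd, total = 40+1 = 41

41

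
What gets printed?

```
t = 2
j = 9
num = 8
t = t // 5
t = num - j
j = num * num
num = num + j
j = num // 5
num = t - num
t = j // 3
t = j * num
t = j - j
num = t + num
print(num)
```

-73

t = 2//5 = 0
t = 8-9 = -1
j = 8*8 = 64
num = 8+64 = 72
j = 72//5 = 14
num = (-1)-72 = -73
t = 14//3 = 4
t = 14*(-73) = -1022
t = 14-14 = 0
num = 0+(-73) = -73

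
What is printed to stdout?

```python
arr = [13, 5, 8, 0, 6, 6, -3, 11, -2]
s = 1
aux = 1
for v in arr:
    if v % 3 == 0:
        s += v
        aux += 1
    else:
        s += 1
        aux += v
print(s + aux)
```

55

v=13: not %3==0, s = 1+1 = 2; aux=14
v=5: not %3==0, s = 2+1 = 3; aux=19
v=8: not %3==0, s = 3+1 = 4; aux=27
v=0: %3==0, s = 4+0 = 4; aux=28
v=6: %3==0, s = 4+6 = 10; aux=29
v=6: %3==0, s = 10+6 = 16; aux=30
v=-3: %3==0, s = 16+(-3) = 13; aux=31
v=11: not %3==0, s = 13+1 = 14; aux=42
v=-2: not %3==0, s = 14+1 = 15; aux=40
s+aux = 15+40 = 55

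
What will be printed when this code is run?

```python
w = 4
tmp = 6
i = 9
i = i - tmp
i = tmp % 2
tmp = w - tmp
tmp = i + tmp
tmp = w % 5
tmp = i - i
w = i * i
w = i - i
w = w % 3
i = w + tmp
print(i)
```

0

i = 9-6 = 3
i = 6%2 = 0
tmp = 4-6 = -2
tmp = 0+(-2) = -2
tmp = 4%5 = 4
tmp = 0-0 = 0
w = 0*0 = 0
w = 0-0 = 0
w = 0%3 = 0
i = 0+0 = 0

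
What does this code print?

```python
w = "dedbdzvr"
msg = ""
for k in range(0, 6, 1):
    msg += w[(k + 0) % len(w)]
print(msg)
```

dedbdz

k=0: add w[0]='d' → 'd'
k=1: add w[1]='e' → 'de'
k=2: add w[2]='d' → 'ded'
k=3: add w[3]='b' → 'dedb'
k=4: add w[4]='d' → 'dedbd'
k=5: add w[5]='z' → 'dedbdz'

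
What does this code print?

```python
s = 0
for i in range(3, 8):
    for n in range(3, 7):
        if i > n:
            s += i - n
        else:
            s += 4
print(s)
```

60

i=3,n=3: not 3>3, s = 0+4 = 4
i=3,n=4: not 3>4, s = 4+4 = 8
i=3,n=5: not 3>5, s = 8+4 = 12
i=3,n=6: not 3>6, s = 12+4 = 16
i=4,n=3: 4>3, s = 16+1 = 17
i=4,n=4: not 4>4, s = 17+4 = 21
i=4,n=5: not 4>5, s = 21+4 = 25
i=4,n=6: not 4>6, s = 25+4 = 29
i=5,n=3: 5>3, s = 29+2 = 31
i=5,n=4: 5>4, s = 31+1 = 32
i=5,n=5: not 5>5, s = 32+4 = 36
i=5,n=6: not 5>6, s = 36+4 = 40
i=6,n=3: 6>3, s = 40+3 = 43
i=6,n=4: 6>4, s = 43+2 = 45
i=6,n=5: 6>5, s = 45+1 = 46
i=6,n=6: not 6>6, s = 46+4 = 50
i=7,n=3: 7>3, s = 50+4 = 54
i=7,n=4: 7>4, s = 54+3 = 57
i=7,n=5: 7>5, s = 57+2 = 59
i=7,n=6: 7>6, s = 59+1 = 60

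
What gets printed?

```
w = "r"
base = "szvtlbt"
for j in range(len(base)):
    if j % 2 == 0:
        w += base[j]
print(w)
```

rsvlt

j=0: add 's' → 'rs'
j=1: skip
j=2: add 'v' → 'rsv'
j=3: skip
j=4: add 'l' → 'rsvl'
j=5: skip
j=6: add 't' → 'rsvlt'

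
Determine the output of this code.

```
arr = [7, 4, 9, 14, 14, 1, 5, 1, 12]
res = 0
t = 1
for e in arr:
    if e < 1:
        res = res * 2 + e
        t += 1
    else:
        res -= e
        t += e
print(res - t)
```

e=7: not <1, res = 0-7 = -7; t=8
e=4: not <1, res = (-7)-4 = -11; t=12
e=9: not <1, res = (-11)-9 = -20; t=21
e=14: not <1, res = (-20)-14 = -34; t=35
e=14: not <1, res = (-34)-14 = -48; t=49
e=1: not <1, res = (-48)-1 = -49; t=50
e=5: not <1, res = (-49)-5 = -54; t=55
e=1: not <1, res = (-54)-1 = -55; t=56
e=12: not <1, res = (-55)-12 = -67; t=68
res-t = (-67)-68 = -135

-135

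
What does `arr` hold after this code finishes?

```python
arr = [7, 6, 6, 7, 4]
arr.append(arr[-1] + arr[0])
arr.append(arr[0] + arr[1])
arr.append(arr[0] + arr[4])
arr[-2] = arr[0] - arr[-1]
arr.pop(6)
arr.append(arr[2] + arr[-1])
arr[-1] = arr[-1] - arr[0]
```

append arr[-1]+arr[0] = 4+7 = 11 → [7, 6, 6, 7, 4, 11]
append arr[0]+arr[1] = 7+6 = 13 → [7, 6, 6, 7, 4, 11, 13]
append arr[0]+arr[4] = 7+4 = 11 → [7, 6, 6, 7, 4, 11, 13, 11]
arr[-2] = arr[0]-arr[-1] = 7-11 = -4 → [7, 6, 6, 7, 4, 11, -4, 11]
pop(6) removes -4 → [7, 6, 6, 7, 4, 11, 11]
append arr[2]+arr[-1] = 6+11 = 17 → [7, 6, 6, 7, 4, 11, 11, 17]
arr[-1] = arr[-1]-arr[0] = 17-7 = 10 → [7, 6, 6, 7, 4, 11, 11, 10]

[7, 6, 6, 7, 4, 11, 11, 10]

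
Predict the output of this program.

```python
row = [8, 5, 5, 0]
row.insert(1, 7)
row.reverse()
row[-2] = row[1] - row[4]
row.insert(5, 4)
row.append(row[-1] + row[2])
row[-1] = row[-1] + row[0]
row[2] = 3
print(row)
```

insert 7 at 1 → [8, 7, 5, 5, 0]
reverse → [0, 5, 5, 7, 8]
row[-2] = row[1]-row[4] = 5-8 = -3 → [0, 5, 5, -3, 8]
insert 4 at 5 → [0, 5, 5, -3, 8, 4]
append row[-1]+row[2] = 4+5 = 9 → [0, 5, 5, -3, 8, 4, 9]
row[-1] = row[-1]+row[0] = 9+0 = 9 → [0, 5, 5, -3, 8, 4, 9]
row[2] = 3 → [0, 5, 3, -3, 8, 4, 9]

[0, 5, 3, -3, 8, 4, 9]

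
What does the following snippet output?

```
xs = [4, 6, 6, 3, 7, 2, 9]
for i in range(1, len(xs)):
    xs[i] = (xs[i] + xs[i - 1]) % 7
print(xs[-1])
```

2

i=1: xs[1] = (6+4)%7 = 3 → [4, 3, 6, 3, 7, 2, 9]
i=2: xs[2] = (6+3)%7 = 2 → [4, 3, 2, 3, 7, 2, 9]
i=3: xs[3] = (3+2)%7 = 5 → [4, 3, 2, 5, 7, 2, 9]
i=4: xs[4] = (7+5)%7 = 5 → [4, 3, 2, 5, 5, 2, 9]
i=5: xs[5] = (2+5)%7 = 0 → [4, 3, 2, 5, 5, 0, 9]
i=6: xs[6] = (9+0)%7 = 2 → [4, 3, 2, 5, 5, 0, 2]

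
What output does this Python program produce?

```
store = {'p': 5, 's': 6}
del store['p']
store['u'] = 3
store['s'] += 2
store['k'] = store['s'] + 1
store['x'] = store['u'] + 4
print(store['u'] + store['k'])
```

12

del 'p' → {'s': 6}
store['u'] = 3 → {'s': 6, 'u': 3}
store['s'] = 6+2 = 8 → {'s': 8, 'u': 3}
store['k'] = store['s']+1 = 9 → {'s': 8, 'u': 3, 'k': 9}
store['x'] = store['u']+4 = 7 → {'s': 8, 'u': 3, 'k': 9, 'x': 7}
store['u']+store['k'] = 3+9 = 12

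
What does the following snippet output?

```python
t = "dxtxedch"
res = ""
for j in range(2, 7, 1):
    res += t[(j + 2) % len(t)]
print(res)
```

edchd

j=2: add t[4]='e' → 'e'
j=3: add t[5]='d' → 'ed'
j=4: add t[6]='c' → 'edc'
j=5: add t[7]='h' → 'edch'
j=6: add t[0]='d' → 'edchd'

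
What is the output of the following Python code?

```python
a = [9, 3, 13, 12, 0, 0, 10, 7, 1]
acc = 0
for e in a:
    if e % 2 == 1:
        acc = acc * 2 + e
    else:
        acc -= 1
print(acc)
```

e=9: odd, acc = 0*2+9 = 9
e=3: odd, acc = 9*2+3 = 21
e=13: odd, acc = 21*2+13 = 55
e=12: not odd, acc = 55-1 = 54
e=0: not odd, acc = 54-1 = 53
e=0: not odd, acc = 53-1 = 52
e=10: not odd, acc = 52-1 = 51
e=7: odd, acc = 51*2+7 = 109
e=1: odd, acc = 109*2+1 = 219

219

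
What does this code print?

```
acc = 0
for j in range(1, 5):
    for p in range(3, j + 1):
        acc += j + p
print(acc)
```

j=3,p=3: acc = 0+6 = 6
j=4,p=3: acc = 6+7 = 13
j=4,p=4: acc = 13+8 = 21

21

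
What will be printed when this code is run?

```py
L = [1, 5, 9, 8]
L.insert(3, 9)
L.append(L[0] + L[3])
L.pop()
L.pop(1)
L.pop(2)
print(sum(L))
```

insert 9 at 3 → [1, 5, 9, 9, 8]
append L[0]+L[3] = 1+9 = 10 → [1, 5, 9, 9, 8, 10]
pop() removes 10 → [1, 5, 9, 9, 8]
pop(1) removes 5 → [1, 9, 9, 8]
pop(2) removes 9 → [1, 9, 8]
sum = 18

18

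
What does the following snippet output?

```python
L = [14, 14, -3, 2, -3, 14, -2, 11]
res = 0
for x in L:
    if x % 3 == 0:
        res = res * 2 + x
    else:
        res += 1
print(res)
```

x=14: not %3==0, res = 0+1 = 1
x=14: not %3==0, res = 1+1 = 2
x=-3: %3==0, res = 2*2+(-3) = 1
x=2: not %3==0, res = 1+1 = 2
x=-3: %3==0, res = 2*2+(-3) = 1
x=14: not %3==0, res = 1+1 = 2
x=-2: not %3==0, res = 2+1 = 3
x=11: not %3==0, res = 3+1 = 4

4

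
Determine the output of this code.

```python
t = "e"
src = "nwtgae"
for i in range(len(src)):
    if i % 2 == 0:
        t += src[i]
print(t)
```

enta

i=0: add 'n' → 'en'
i=1: skip
i=2: add 't' → 'ent'
i=3: skip
i=4: add 'a' → 'enta'
i=5: skip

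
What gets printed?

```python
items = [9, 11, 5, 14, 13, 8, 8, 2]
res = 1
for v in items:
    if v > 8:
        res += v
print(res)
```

48

v=9: >8, res = 1+9 = 10
v=11: >8, res = 10+11 = 21
v=5: not >8
v=14: >8, res = 21+14 = 35
v=13: >8, res = 35+13 = 48
v=8: not >8
v=8: not >8
v=2: not >8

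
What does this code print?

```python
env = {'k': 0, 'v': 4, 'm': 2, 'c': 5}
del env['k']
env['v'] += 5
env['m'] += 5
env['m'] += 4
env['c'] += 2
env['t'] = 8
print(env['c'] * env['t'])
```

56

del 'k' → {'v': 4, 'm': 2, 'c': 5}
env['v'] = 4+5 = 9 → {'v': 9, 'm': 2, 'c': 5}
env['m'] = 2+5 = 7 → {'v': 9, 'm': 7, 'c': 5}
env['m'] = 7+4 = 11 → {'v': 9, 'm': 11, 'c': 5}
env['c'] = 5+2 = 7 → {'v': 9, 'm': 11, 'c': 7}
env['t'] = 8 → {'v': 9, 'm': 11, 'c': 7, 't': 8}
env['c']*env['t'] = 7*8 = 56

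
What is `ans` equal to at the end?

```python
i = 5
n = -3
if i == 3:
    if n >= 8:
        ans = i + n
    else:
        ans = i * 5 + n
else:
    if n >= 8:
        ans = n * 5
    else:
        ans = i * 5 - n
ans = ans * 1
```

i=5, n=-3
i == 3 is False; n >= 8 is False
→ ans = i * 5 - n = 28
ans = 28*1 = 28

28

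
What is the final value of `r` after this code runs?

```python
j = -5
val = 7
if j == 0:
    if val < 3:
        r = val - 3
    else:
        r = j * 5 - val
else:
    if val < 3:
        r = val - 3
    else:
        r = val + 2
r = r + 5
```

14

j=-5, val=7
j == 0 is False; val < 3 is False
→ r = val + 2 = 9
r = 9+5 = 14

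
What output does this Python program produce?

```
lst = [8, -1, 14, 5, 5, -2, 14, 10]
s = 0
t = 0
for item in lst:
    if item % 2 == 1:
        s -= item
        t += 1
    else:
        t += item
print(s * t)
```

item=8: not odd; t=8
item=-1: odd, s = 0-(-1) = 1; t=9
item=14: not odd; t=23
item=5: odd, s = 1-5 = -4; t=24
item=5: odd, s = (-4)-5 = -9; t=25
item=-2: not odd; t=23
item=14: not odd; t=37
item=10: not odd; t=47
s*t = (-9)*47 = -423

-423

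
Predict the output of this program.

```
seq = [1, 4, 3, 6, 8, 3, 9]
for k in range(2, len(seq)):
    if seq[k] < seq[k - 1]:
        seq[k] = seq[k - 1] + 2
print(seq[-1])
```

12

k=2: 3<4, seq[2] = 4+2 = 6 → [1, 4, 6, 6, 8, 3, 9]
k=3: 6>=6, unchanged → [1, 4, 6, 6, 8, 3, 9]
k=4: 8>=6, unchanged → [1, 4, 6, 6, 8, 3, 9]
k=5: 3<8, seq[5] = 8+2 = 10 → [1, 4, 6, 6, 8, 10, 9]
k=6: 9<10, seq[6] = 10+2 = 12 → [1, 4, 6, 6, 8, 10, 12]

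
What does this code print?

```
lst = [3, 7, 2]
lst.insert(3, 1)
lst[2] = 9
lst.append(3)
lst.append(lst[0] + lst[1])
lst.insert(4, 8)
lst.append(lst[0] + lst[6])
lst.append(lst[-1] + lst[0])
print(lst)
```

insert 1 at 3 → [3, 7, 2, 1]
lst[2] = 9 → [3, 7, 9, 1]
append 3 → [3, 7, 9, 1, 3]
append lst[0]+lst[1] = 3+7 = 10 → [3, 7, 9, 1, 3, 10]
insert 8 at 4 → [3, 7, 9, 1, 8, 3, 10]
append lst[0]+lst[6] = 3+10 = 13 → [3, 7, 9, 1, 8, 3, 10, 13]
append lst[-1]+lst[0] = 13+3 = 16 → [3, 7, 9, 1, 8, 3, 10, 13, 16]

[3, 7, 9, 1, 8, 3, 10, 13, 16]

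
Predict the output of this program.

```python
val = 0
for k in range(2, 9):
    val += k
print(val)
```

k=2: val = 0+2 = 2
k=3: val = 2+3 = 5
k=4: val = 5+4 = 9
k=5: val = 9+5 = 14
k=6: val = 14+6 = 20
k=7: val = 20+7 = 27
k=8: val = 27+8 = 35

35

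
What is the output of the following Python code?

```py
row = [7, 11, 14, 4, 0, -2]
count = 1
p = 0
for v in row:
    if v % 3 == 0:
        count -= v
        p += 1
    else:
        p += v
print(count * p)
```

35

v=7: not %3==0; p=7
v=11: not %3==0; p=18
v=14: not %3==0; p=32
v=4: not %3==0; p=36
v=0: %3==0, count = 1-0 = 1; p=37
v=-2: not %3==0; p=35
count*p = 1*35 = 35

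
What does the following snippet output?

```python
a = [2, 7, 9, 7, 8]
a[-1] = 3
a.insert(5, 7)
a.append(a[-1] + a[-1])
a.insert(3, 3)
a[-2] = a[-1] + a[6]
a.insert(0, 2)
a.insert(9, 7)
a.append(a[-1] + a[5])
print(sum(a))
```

89

a[-1] = 3 → [2, 7, 9, 7, 3]
insert 7 at 5 → [2, 7, 9, 7, 3, 7]
append a[-1]+a[-1] = 7+7 = 14 → [2, 7, 9, 7, 3, 7, 14]
insert 3 at 3 → [2, 7, 9, 3, 7, 3, 7, 14]
a[-2] = a[-1]+a[6] = 14+7 = 21 → [2, 7, 9, 3, 7, 3, 21, 14]
insert 2 at 0 → [2, 2, 7, 9, 3, 7, 3, 21, 14]
insert 7 at 9 → [2, 2, 7, 9, 3, 7, 3, 21, 14, 7]
append a[-1]+a[5] = 7+7 = 14 → [2, 2, 7, 9, 3, 7, 3, 21, 14, 7, 14]
sum = 89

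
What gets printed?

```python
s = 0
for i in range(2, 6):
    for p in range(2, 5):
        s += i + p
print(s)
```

78

i=2,p=2: s = 0+4 = 4
i=2,p=3: s = 4+5 = 9
i=2,p=4: s = 9+6 = 15
i=3,p=2: s = 15+5 = 20
i=3,p=3: s = 20+6 = 26
i=3,p=4: s = 26+7 = 33
i=4,p=2: s = 33+6 = 39
i=4,p=3: s = 39+7 = 46
i=4,p=4: s = 46+8 = 54
i=5,p=2: s = 54+7 = 61
i=5,p=3: s = 61+8 = 69
i=5,p=4: s = 69+9 = 78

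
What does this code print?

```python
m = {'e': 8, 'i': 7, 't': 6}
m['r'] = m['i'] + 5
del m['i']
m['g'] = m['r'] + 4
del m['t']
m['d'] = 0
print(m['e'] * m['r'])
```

96

m['r'] = m['i']+5 = 12 → {'e': 8, 'i': 7, 't': 6, 'r': 12}
del 'i' → {'e': 8, 't': 6, 'r': 12}
m['g'] = m['r']+4 = 16 → {'e': 8, 't': 6, 'r': 12, 'g': 16}
del 't' → {'e': 8, 'r': 12, 'g': 16}
m['d'] = 0 → {'e': 8, 'r': 12, 'g': 16, 'd': 0}
m['e']*m['r'] = 8*12 = 96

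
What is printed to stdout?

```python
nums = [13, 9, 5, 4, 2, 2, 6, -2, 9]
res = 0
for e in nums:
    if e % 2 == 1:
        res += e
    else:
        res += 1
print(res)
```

41

e=13: odd, res = 0+13 = 13
e=9: odd, res = 13+9 = 22
e=5: odd, res = 22+5 = 27
e=4: not odd, res = 27+1 = 28
e=2: not odd, res = 28+1 = 29
e=2: not odd, res = 29+1 = 30
e=6: not odd, res = 30+1 = 31
e=-2: not odd, res = 31+1 = 32
e=9: odd, res = 32+9 = 41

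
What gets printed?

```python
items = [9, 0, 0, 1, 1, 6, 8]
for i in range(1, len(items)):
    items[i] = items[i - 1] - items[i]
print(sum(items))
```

i=1: items[1] = 9-0 = 9 → [9, 9, 0, 1, 1, 6, 8]
i=2: items[2] = 9-0 = 9 → [9, 9, 9, 1, 1, 6, 8]
i=3: items[3] = 9-1 = 8 → [9, 9, 9, 8, 1, 6, 8]
i=4: items[4] = 8-1 = 7 → [9, 9, 9, 8, 7, 6, 8]
i=5: items[5] = 7-6 = 1 → [9, 9, 9, 8, 7, 1, 8]
i=6: items[6] = 1-8 = -7 → [9, 9, 9, 8, 7, 1, -7]
sum = 36

36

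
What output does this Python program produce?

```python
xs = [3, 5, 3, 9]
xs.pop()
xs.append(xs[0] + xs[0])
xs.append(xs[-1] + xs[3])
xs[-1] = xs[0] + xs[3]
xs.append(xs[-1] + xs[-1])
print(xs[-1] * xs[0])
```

54

pop() removes 9 → [3, 5, 3]
append xs[0]+xs[0] = 3+3 = 6 → [3, 5, 3, 6]
append xs[-1]+xs[3] = 6+6 = 12 → [3, 5, 3, 6, 12]
xs[-1] = xs[0]+xs[3] = 3+6 = 9 → [3, 5, 3, 6, 9]
append xs[-1]+xs[-1] = 9+9 = 18 → [3, 5, 3, 6, 9, 18]
xs[-1]*xs[0] = 18*3 = 54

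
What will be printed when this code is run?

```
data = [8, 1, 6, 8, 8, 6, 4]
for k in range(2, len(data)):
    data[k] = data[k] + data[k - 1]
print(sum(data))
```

k=2: data[2] = 6+1 = 7 → [8, 1, 7, 8, 8, 6, 4]
k=3: data[3] = 8+7 = 15 → [8, 1, 7, 15, 8, 6, 4]
k=4: data[4] = 8+15 = 23 → [8, 1, 7, 15, 23, 6, 4]
k=5: data[5] = 6+23 = 29 → [8, 1, 7, 15, 23, 29, 4]
k=6: data[6] = 4+29 = 33 → [8, 1, 7, 15, 23, 29, 33]
sum = 116

116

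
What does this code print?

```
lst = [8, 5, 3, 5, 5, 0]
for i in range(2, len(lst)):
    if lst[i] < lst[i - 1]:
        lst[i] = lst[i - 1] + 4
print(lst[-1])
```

i=2: 3<5, lst[2] = 5+4 = 9 → [8, 5, 9, 5, 5, 0]
i=3: 5<9, lst[3] = 9+4 = 13 → [8, 5, 9, 13, 5, 0]
i=4: 5<13, lst[4] = 13+4 = 17 → [8, 5, 9, 13, 17, 0]
i=5: 0<17, lst[5] = 17+4 = 21 → [8, 5, 9, 13, 17, 21]

21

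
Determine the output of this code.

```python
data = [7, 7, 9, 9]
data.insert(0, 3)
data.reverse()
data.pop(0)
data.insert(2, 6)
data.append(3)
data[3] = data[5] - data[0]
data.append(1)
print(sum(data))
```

23

insert 3 at 0 → [3, 7, 7, 9, 9]
reverse → [9, 9, 7, 7, 3]
pop(0) removes 9 → [9, 7, 7, 3]
insert 6 at 2 → [9, 7, 6, 7, 3]
append 3 → [9, 7, 6, 7, 3, 3]
data[3] = data[5]-data[0] = 3-9 = -6 → [9, 7, 6, -6, 3, 3]
append 1 → [9, 7, 6, -6, 3, 3, 1]
sum = 23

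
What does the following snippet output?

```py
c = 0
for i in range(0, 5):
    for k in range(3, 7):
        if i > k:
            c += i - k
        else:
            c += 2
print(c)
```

i=0,k=3: not 0>3, c = 0+2 = 2
i=0,k=4: not 0>4, c = 2+2 = 4
i=0,k=5: not 0>5, c = 4+2 = 6
i=0,k=6: not 0>6, c = 6+2 = 8
i=1,k=3: not 1>3, c = 8+2 = 10
i=1,k=4: not 1>4, c = 10+2 = 12
i=1,k=5: not 1>5, c = 12+2 = 14
i=1,k=6: not 1>6, c = 14+2 = 16
i=2,k=3: not 2>3, c = 16+2 = 18
i=2,k=4: not 2>4, c = 18+2 = 20
i=2,k=5: not 2>5, c = 20+2 = 22
i=2,k=6: not 2>6, c = 22+2 = 24
i=3,k=3: not 3>3, c = 24+2 = 26
i=3,k=4: not 3>4, c = 26+2 = 28
i=3,k=5: not 3>5, c = 28+2 = 30
i=3,k=6: not 3>6, c = 30+2 = 32
i=4,k=3: 4>3, c = 32+1 = 33
i=4,k=4: not 4>4, c = 33+2 = 35
i=4,k=5: not 4>5, c = 35+2 = 37
i=4,k=6: not 4>6, c = 37+2 = 39

39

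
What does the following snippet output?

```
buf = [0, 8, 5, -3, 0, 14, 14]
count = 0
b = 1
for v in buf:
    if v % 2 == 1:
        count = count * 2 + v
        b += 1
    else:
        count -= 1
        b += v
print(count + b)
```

35

v=0: not odd, count = 0-1 = -1; b=1
v=8: not odd, count = (-1)-1 = -2; b=9
v=5: odd, count = (-2)*2+5 = 1; b=10
v=-3: odd, count = 1*2+(-3) = -1; b=11
v=0: not odd, count = (-1)-1 = -2; b=11
v=14: not odd, count = (-2)-1 = -3; b=25
v=14: not odd, count = (-3)-1 = -4; b=39
count+b = (-4)+39 = 35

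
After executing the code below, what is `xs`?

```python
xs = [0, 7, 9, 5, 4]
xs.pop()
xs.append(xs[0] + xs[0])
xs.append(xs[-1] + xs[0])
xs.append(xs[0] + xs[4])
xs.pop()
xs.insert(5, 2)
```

pop() removes 4 → [0, 7, 9, 5]
append xs[0]+xs[0] = 0+0 = 0 → [0, 7, 9, 5, 0]
append xs[-1]+xs[0] = 0+0 = 0 → [0, 7, 9, 5, 0, 0]
append xs[0]+xs[4] = 0+0 = 0 → [0, 7, 9, 5, 0, 0, 0]
pop() removes 0 → [0, 7, 9, 5, 0, 0]
insert 2 at 5 → [0, 7, 9, 5, 0, 2, 0]

[0, 7, 9, 5, 0, 2, 0]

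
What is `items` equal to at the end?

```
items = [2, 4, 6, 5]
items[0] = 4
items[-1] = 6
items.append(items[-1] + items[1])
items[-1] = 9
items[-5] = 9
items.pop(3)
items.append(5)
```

[9, 4, 6, 9, 5]

items[0] = 4 → [4, 4, 6, 5]
items[-1] = 6 → [4, 4, 6, 6]
append items[-1]+items[1] = 6+4 = 10 → [4, 4, 6, 6, 10]
items[-1] = 9 → [4, 4, 6, 6, 9]
items[-5] = 9 → [9, 4, 6, 6, 9]
pop(3) removes 6 → [9, 4, 6, 9]
append 5 → [9, 4, 6, 9, 5]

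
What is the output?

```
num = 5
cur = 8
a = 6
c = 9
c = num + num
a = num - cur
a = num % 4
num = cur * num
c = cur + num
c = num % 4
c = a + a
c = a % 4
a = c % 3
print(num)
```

40

c = 5+5 = 10
a = 5-8 = -3
a = 5%4 = 1
num = 8*5 = 40
c = 8+40 = 48
c = 40%4 = 0
c = 1+1 = 2
c = 1%4 = 1
a = 1%3 = 1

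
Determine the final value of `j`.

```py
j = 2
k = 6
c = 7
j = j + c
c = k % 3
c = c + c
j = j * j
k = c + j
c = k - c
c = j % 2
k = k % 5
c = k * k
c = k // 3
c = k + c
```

81

j = 2+7 = 9
c = 6%3 = 0
c = 0+0 = 0
j = 9*9 = 81
k = 0+81 = 81
c = 81-0 = 81
c = 81%2 = 1
k = 81%5 = 1
c = 1*1 = 1
c = 1//3 = 0
c = 1+0 = 1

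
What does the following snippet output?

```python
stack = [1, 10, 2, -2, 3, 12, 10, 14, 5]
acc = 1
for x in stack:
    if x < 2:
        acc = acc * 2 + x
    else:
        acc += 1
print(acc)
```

x=1: <2, acc = 1*2+1 = 3
x=10: not <2, acc = 3+1 = 4
x=2: not <2, acc = 4+1 = 5
x=-2: <2, acc = 5*2+(-2) = 8
x=3: not <2, acc = 8+1 = 9
x=12: not <2, acc = 9+1 = 10
x=10: not <2, acc = 10+1 = 11
x=14: not <2, acc = 11+1 = 12
x=5: not <2, acc = 12+1 = 13

13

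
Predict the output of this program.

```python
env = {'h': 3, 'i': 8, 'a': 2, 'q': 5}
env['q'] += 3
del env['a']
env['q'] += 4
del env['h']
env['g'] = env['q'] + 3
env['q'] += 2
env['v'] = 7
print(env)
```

env['q'] = 5+3 = 8 → {'h': 3, 'i': 8, 'a': 2, 'q': 8}
del 'a' → {'h': 3, 'i': 8, 'q': 8}
env['q'] = 8+4 = 12 → {'h': 3, 'i': 8, 'q': 12}
del 'h' → {'i': 8, 'q': 12}
env['g'] = env['q']+3 = 15 → {'i': 8, 'q': 12, 'g': 15}
env['q'] = 12+2 = 14 → {'i': 8, 'q': 14, 'g': 15}
env['v'] = 7 → {'i': 8, 'q': 14, 'g': 15, 'v': 7}

{'i': 8, 'q': 14, 'g': 15, 'v': 7}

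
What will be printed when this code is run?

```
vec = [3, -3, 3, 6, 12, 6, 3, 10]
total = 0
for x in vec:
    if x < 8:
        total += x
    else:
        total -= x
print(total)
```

x=3: <8, total = 0+3 = 3
x=-3: <8, total = 3+(-3) = 0
x=3: <8, total = 0+3 = 3
x=6: <8, total = 3+6 = 9
x=12: not <8, total = 9-12 = -3
x=6: <8, total = (-3)+6 = 3
x=3: <8, total = 3+3 = 6
x=10: not <8, total = 6-10 = -4

-4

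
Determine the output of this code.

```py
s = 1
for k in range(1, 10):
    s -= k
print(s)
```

-44

k=1: s = 1-1 = 0
k=2: s = 0-2 = -2
k=3: s = (-2)-3 = -5
k=4: s = (-5)-4 = -9
k=5: s = (-9)-5 = -14
k=6: s = (-14)-6 = -20
k=7: s = (-20)-7 = -27
k=8: s = (-27)-8 = -35
k=9: s = (-35)-9 = -44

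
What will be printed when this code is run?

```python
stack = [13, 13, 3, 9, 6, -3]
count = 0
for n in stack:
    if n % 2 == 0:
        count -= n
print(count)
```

n=13: not even
n=13: not even
n=3: not even
n=9: not even
n=6: even, count = 0-6 = -6
n=-3: not even

-6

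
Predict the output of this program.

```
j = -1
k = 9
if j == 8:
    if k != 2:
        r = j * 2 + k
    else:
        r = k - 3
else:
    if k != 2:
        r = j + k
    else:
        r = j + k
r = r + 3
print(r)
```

j=-1, k=9
j == 8 is False; k != 2 is True
→ r = j + k = 8
r = 8+3 = 11

11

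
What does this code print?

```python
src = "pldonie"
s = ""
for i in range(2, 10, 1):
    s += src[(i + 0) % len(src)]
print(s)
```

doniepld

i=2: add src[2]='d' → 'd'
i=3: add src[3]='o' → 'do'
i=4: add src[4]='n' → 'don'
i=5: add src[5]='i' → 'doni'
i=6: add src[6]='e' → 'donie'
i=7: add src[0]='p' → 'doniep'
i=8: add src[1]='l' → 'doniepl'
i=9: add src[2]='d' → 'doniepld'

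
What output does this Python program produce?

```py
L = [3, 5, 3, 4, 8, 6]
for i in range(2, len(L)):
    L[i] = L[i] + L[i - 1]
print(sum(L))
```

74

i=2: L[2] = 3+5 = 8 → [3, 5, 8, 4, 8, 6]
i=3: L[3] = 4+8 = 12 → [3, 5, 8, 12, 8, 6]
i=4: L[4] = 8+12 = 20 → [3, 5, 8, 12, 20, 6]
i=5: L[5] = 6+20 = 26 → [3, 5, 8, 12, 20, 26]
sum = 74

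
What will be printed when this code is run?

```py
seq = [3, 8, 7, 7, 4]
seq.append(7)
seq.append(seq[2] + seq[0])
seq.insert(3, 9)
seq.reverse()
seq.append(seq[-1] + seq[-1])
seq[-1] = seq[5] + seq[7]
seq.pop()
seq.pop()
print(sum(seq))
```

52

append 7 → [3, 8, 7, 7, 4, 7]
append seq[2]+seq[0] = 7+3 = 10 → [3, 8, 7, 7, 4, 7, 10]
insert 9 at 3 → [3, 8, 7, 9, 7, 4, 7, 10]
reverse → [10, 7, 4, 7, 9, 7, 8, 3]
append seq[-1]+seq[-1] = 3+3 = 6 → [10, 7, 4, 7, 9, 7, 8, 3, 6]
seq[-1] = seq[5]+seq[7] = 7+3 = 10 → [10, 7, 4, 7, 9, 7, 8, 3, 10]
pop() removes 10 → [10, 7, 4, 7, 9, 7, 8, 3]
pop() removes 3 → [10, 7, 4, 7, 9, 7, 8]
sum = 52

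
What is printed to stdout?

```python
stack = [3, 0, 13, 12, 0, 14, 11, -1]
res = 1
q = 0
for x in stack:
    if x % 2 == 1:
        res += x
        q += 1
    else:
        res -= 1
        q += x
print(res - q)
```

x=3: odd, res = 1+3 = 4; q=1
x=0: not odd, res = 4-1 = 3; q=1
x=13: odd, res = 3+13 = 16; q=2
x=12: not odd, res = 16-1 = 15; q=14
x=0: not odd, res = 15-1 = 14; q=14
x=14: not odd, res = 14-1 = 13; q=28
x=11: odd, res = 13+11 = 24; q=29
x=-1: odd, res = 24+(-1) = 23; q=30
res-q = 23-30 = -7

-7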